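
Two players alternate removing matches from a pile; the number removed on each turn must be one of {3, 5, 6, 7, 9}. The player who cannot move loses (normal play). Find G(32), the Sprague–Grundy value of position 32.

2

G(0) = 0
G(1) = mex{} = 0
G(2) = mex{} = 0
G(3) = mex{0} = 1
G(4) = mex{0} = 1
G(5) = mex{0,0} = 1
G(6) = mex{1,0,0} = 2
G(7) = mex{1,0,0,0} = 2
G(8) = mex{1,1,0,0} = 2
G(9) = mex{2,1,1,0,0} = 3
G(10) = mex{2,1,1,1,0} = 3
G(11) = mex{2,2,1,1,0} = 3
G(12) = mex{3,2,2,1,1} = 0
G(13) = mex{3,2,2,2,1} = 0
G(14) = mex{3,3,2,2,1} = 0
G(15) = mex{0,3,3,2,2} = 1
G(16) = mex{0,3,3,3,2} = 1
G(17) = mex{0,0,3,3,2} = 1
G(18) = mex{1,0,0,3,3} = 2
G(19) = mex{1,0,0,0,3} = 2
G(20) = mex{1,1,0,0,3} = 2
G(21) = mex{2,1,1,0,0} = 3
G(22) = mex{2,1,1,1,0} = 3
G(23) = mex{2,2,1,1,0} = 3
G(24) = mex{3,2,2,1,1} = 0
G(25) = mex{3,2,2,2,1} = 0
G(26) = mex{3,3,2,2,1} = 0
G(27) = mex{0,3,3,2,2} = 1
G(28) = mex{0,3,3,3,2} = 1
G(29) = mex{0,0,3,3,2} = 1
G(30) = mex{1,0,0,3,3} = 2
G(31) = mex{1,0,0,0,3} = 2
G(32) = mex{1,1,0,0,3} = 2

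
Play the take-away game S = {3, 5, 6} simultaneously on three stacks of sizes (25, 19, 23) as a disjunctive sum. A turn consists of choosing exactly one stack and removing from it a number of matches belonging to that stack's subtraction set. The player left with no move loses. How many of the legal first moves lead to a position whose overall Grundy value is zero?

2

All stacks use S = {3, 5, 6}:
G(0) = 0
G(1) = mex{} = 0
G(2) = mex{} = 0
G(3) = mex{0} = 1
G(4) = mex{0} = 1
G(5) = mex{0,0} = 1
G(6) = mex{1,0,0} = 2
G(7) = mex{1,0,0} = 2
G(8) = mex{1,1,0} = 2
G(9) = mex{2,1,1} = 0
G(10) = mex{2,1,1} = 0
G(11) = mex{2,2,1} = 0
G(12) = mex{0,2,2} = 1
G(13) = mex{0,2,2} = 1
G(14) = mex{0,0,2} = 1
G(15) = mex{1,0,0} = 2
G(16) = mex{1,0,0} = 2
G(17) = mex{1,1,0} = 2
G(18) = mex{2,1,1} = 0
G(19) = mex{2,1,1} = 0
G(20) = mex{2,2,1} = 0
G(21) = mex{0,2,2} = 1
G(22) = mex{0,2,2} = 1
G(23) = mex{0,0,2} = 1
G(24) = mex{1,0,0} = 2
G(25) = mex{1,0,0} = 2
Stack A: G(25) = 2.
Stack B: G(19) = 0.
Stack C: G(23) = 1.
Combined Grundy value = 2 ⊕ 0 ⊕ 1 = 3.
A winning move leaves total XOR = 0, i.e. changes one component's Grundy value g to g ⊕ X where X is the current total.
Stack A: need g' = 2⊕3 = 1. Options: 25−3→G=1, 25−5→G=0, 25−6→G=0. Hits: 1.
Stack B: need g' = 0⊕3 = 3. Options: 19−3→G=2, 19−5→G=1, 19−6→G=1. Hits: 0.
Stack C: need g' = 1⊕3 = 2. Options: 23−3→G=0, 23−5→G=0, 23−6→G=2. Hits: 1.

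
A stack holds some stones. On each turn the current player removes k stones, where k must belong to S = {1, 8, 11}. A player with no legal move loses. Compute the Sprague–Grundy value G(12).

n :  0  1  2  3  4  5  6  7  8  9 10 11 12
G :  0  1  0  1  0  1  0  1  2  0  1  2  3

3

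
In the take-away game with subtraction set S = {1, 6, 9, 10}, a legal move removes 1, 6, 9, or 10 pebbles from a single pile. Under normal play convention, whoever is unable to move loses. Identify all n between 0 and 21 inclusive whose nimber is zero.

n :  0  1  2  3  4  5  6  7  8  9 10 11 12 13 14 15 16 17 18 19 20 21
G :  0  1  0  1  0  1  2  0  1  2  3  2  3  2  3  0  1  3  0  1  0  1
P-positions are exactly the n with G(n) = 0.

0, 2, 4, 7, 15, 18, 20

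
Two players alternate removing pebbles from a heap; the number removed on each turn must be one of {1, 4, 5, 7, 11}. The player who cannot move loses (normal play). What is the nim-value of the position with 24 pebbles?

0

n :  0  1  2  3  4  5  6  7  8  9 10 11 12 13 14 15 16 17 18 19 20 21 22 23 24
G :  0  1  0  1  2  3  2  3  0  1  0  1  2  3  2  3  0  1  0  1  2  3  2  3  0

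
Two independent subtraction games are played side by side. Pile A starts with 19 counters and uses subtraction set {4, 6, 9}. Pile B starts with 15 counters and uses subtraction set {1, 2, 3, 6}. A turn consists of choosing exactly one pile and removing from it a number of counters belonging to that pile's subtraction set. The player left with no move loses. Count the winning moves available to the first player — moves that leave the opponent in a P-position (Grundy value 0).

2

Pile A, S = {4, 6, 9}:
G(0) = 0
G(1) = mex{} = 0
G(2) = mex{} = 0
G(3) = mex{} = 0
G(4) = mex{0} = 1
G(5) = mex{0} = 1
G(6) = mex{0,0} = 1
G(7) = mex{0,0} = 1
G(8) = mex{1,0} = 2
G(9) = mex{1,0,0} = 2
G(10) = mex{1,1,0} = 2
G(11) = mex{1,1,0} = 2
G(12) = mex{2,1,0} = 3
G(13) = mex{2,1,1} = 0
G(14) = mex{2,2,1} = 0
G(15) = mex{2,2,1} = 0
G(16) = mex{3,2,1} = 0
G(17) = mex{0,2,2} = 1
G(18) = mex{0,3,2} = 1
G(19) = mex{0,0,2} = 1
G_A(19) = 1.
Pile B, S = {1, 2, 3, 6}:
n :  0  1  2  3  4  5  6  7  8  9 10 11 12 13 14 15
G :  0  1  2  3  0  1  2  3  0  1  2  3  0  1  2  3
G_B(15) = 3.
Combined Grundy value = 1 ⊕ 3 = 2.
A winning move leaves total XOR = 0, i.e. changes one component's Grundy value g to g ⊕ X where X is the current total.
Pile A: need g' = 1⊕2 = 3. Options: 19−4→G=0, 19−6→G=0, 19−9→G=2. Hits: 0.
Pile B: need g' = 3⊕2 = 1. Options: 15−1→G=2, 15−2→G=1, 15−3→G=0, 15−6→G=1. Hits: 2.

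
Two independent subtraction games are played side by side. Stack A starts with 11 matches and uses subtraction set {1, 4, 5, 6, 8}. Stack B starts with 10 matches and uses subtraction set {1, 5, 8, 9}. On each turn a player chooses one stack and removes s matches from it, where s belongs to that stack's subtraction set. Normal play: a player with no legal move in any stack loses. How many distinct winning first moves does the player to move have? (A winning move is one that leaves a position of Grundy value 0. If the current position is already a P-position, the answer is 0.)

2

Stack A, S = {1, 4, 5, 6, 8}:
G(0) = 0
G(1) = mex{0} = 1
G(2) = mex{1} = 0
G(3) = mex{0} = 1
G(4) = mex{1,0} = 2
G(5) = mex{2,1,0} = 3
G(6) = mex{3,0,1,0} = 2
G(7) = mex{2,1,0,1} = 3
G(8) = mex{3,2,1,0,0} = 4
G(9) = mex{4,3,2,1,1} = 0
G(10) = mex{0,2,3,2,0} = 1
G(11) = mex{1,3,2,3,1} = 0
G_A(11) = 0.
Stack B, S = {1, 5, 8, 9}:
G(0) = 0
G(1) = mex{0} = 1
G(2) = mex{1} = 0
G(3) = mex{0} = 1
G(4) = mex{1} = 0
G(5) = mex{0,0} = 1
G(6) = mex{1,1} = 0
G(7) = mex{0,0} = 1
G(8) = mex{1,1,0} = 2
G(9) = mex{2,0,1,0} = 3
G(10) = mex{3,1,0,1} = 2
G_B(10) = 2.
Combined Grundy value = 0 ⊕ 2 = 2.
A winning move leaves total XOR = 0, i.e. changes one component's Grundy value g to g ⊕ X where X is the current total.
Stack A: need g' = 0⊕2 = 2. Options: 11−1→G=1, 11−4→G=3, 11−5→G=2, 11−6→G=3, 11−8→G=1. Hits: 1.
Stack B: need g' = 2⊕2 = 0. Options: 10−1→G=3, 10−5→G=1, 10−8→G=0, 10−9→G=1. Hits: 1.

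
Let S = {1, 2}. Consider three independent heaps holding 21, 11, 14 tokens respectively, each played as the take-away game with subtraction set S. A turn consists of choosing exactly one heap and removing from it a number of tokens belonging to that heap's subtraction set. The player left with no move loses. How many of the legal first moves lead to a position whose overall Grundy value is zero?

0

All heaps use S = {1, 2}:
n :  0  1  2  3  4  5  6  7  8  9 10 11 12 13 14 15 16 17 18 19 20 21
G :  0  1  2  0  1  2  0  1  2  0  1  2  0  1  2  0  1  2  0  1  2  0
Heap A: G(21) = 0.
Heap B: G(11) = 2.
Heap C: G(14) = 2.
Combined Grundy value = 0 ⊕ 2 ⊕ 2 = 0.
A winning move leaves total XOR = 0, i.e. changes one component's Grundy value g to g ⊕ X where X is the current total.
Heap A: target g' = 0⊕0 = 0, but every legal move changes the Grundy value (mex property), so 0 moves.
Heap B: target g' = 2⊕0 = 2, but every legal move changes the Grundy value (mex property), so 0 moves.
Heap C: target g' = 2⊕0 = 2, but every legal move changes the Grundy value (mex property), so 0 moves.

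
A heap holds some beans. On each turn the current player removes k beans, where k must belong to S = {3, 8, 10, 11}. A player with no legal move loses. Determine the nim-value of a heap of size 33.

2

n :  0  1  2  3  4  5  6  7  8  9 10 11 12 13 14 15 16 17 18 19 20 21 22 23 24 25 26 27 28 29 30 31 32 33
G :  0  0  0  1  1  1  0  0  2  1  1  3  2  2  2  3  3  3  4  0  0  0  1  1  1  0  0  2  1  1  3  2  2  2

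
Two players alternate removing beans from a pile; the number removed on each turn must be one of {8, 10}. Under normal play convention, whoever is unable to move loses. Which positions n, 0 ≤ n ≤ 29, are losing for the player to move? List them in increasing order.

0, 1, 2, 3, 4, 5, 6, 7, 18, 19, 20, 21, 22, 23, 24, 25

n :  0  1  2  3  4  5  6  7  8  9 10 11 12 13 14 15 16 17 18 19 20 21 22 23 24 25 26 27 28 29
G :  0  0  0  0  0  0  0  0  1  1  1  1  1  1  1  1  2  2  0  0  0  0  0  0  0  0  1  1  1  1
P-positions are exactly the n with G(n) = 0.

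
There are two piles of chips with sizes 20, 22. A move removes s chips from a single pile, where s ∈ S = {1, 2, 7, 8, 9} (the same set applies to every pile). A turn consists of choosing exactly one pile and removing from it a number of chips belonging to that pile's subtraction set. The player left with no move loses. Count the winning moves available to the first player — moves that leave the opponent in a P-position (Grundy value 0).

All piles use S = {1, 2, 7, 8, 9}:
G(0) = 0
G(1) = mex{0} = 1
G(2) = mex{1,0} = 2
G(3) = mex{2,1} = 0
G(4) = mex{0,2} = 1
G(5) = mex{1,0} = 2
G(6) = mex{2,1} = 0
G(7) = mex{0,2,0} = 1
G(8) = mex{1,0,1,0} = 2
G(9) = mex{2,1,2,1,0} = 3
G(10) = mex{3,2,0,2,1} = 4
G(11) = mex{4,3,1,0,2} = 5
G(12) = mex{5,4,2,1,0} = 3
G(13) = mex{3,5,0,2,1} = 4
G(14) = mex{4,3,1,0,2} = 5
G(15) = mex{5,4,2,1,0} = 3
G(16) = mex{3,5,3,2,1} = 0
G(17) = mex{0,3,4,3,2} = 1
G(18) = mex{1,0,5,4,3} = 2
G(19) = mex{2,1,3,5,4} = 0
G(20) = mex{0,2,4,3,5} = 1
G(21) = mex{1,0,5,4,3} = 2
G(22) = mex{2,1,3,5,4} = 0
Pile A: G(20) = 1.
Pile B: G(22) = 0.
Combined Grundy value = 1 ⊕ 0 = 1.
A winning move leaves total XOR = 0, i.e. changes one component's Grundy value g to g ⊕ X where X is the current total.
Pile A: need g' = 1⊕1 = 0. Options: 20−1→G=0, 20−2→G=2, 20−7→G=4, 20−8→G=3, 20−9→G=5. Hits: 1.
Pile B: need g' = 0⊕1 = 1. Options: 22−1→G=2, 22−2→G=1, 22−7→G=3, 22−8→G=5, 22−9→G=4. Hits: 1.

2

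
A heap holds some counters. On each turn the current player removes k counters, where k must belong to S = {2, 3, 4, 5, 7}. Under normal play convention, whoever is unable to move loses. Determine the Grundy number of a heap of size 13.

2

n :  0  1  2  3  4  5  6  7  8  9 10 11 12 13
G :  0  0  1  1  2  2  3  3  4  0  0  1  1  2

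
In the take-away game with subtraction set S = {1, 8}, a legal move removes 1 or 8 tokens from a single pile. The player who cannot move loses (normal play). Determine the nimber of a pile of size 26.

2

G(0) = 0
G(1) = mex{0} = 1
G(2) = mex{1} = 0
G(3) = mex{0} = 1
G(4) = mex{1} = 0
G(5) = mex{0} = 1
G(6) = mex{1} = 0
G(7) = mex{0} = 1
G(8) = mex{1,0} = 2
G(9) = mex{2,1} = 0
G(10) = mex{0,0} = 1
G(11) = mex{1,1} = 0
G(12) = mex{0,0} = 1
G(13) = mex{1,1} = 0
G(14) = mex{0,0} = 1
G(15) = mex{1,1} = 0
G(16) = mex{0,2} = 1
G(17) = mex{1,0} = 2
G(18) = mex{2,1} = 0
G(19) = mex{0,0} = 1
G(20) = mex{1,1} = 0
G(21) = mex{0,0} = 1
G(22) = mex{1,1} = 0
G(23) = mex{0,0} = 1
G(24) = mex{1,1} = 0
G(25) = mex{0,2} = 1
G(26) = mex{1,0} = 2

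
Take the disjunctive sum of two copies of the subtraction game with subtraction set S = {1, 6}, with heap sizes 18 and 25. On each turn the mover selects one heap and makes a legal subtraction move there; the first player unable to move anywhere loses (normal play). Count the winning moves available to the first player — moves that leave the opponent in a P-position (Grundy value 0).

0

All heaps use S = {1, 6}:
G(0) = 0
G(1) = mex{0} = 1
G(2) = mex{1} = 0
G(3) = mex{0} = 1
G(4) = mex{1} = 0
G(5) = mex{0} = 1
G(6) = mex{1,0} = 2
G(7) = mex{2,1} = 0
G(8) = mex{0,0} = 1
G(9) = mex{1,1} = 0
G(10) = mex{0,0} = 1
G(11) = mex{1,1} = 0
G(12) = mex{0,2} = 1
G(13) = mex{1,0} = 2
G(14) = mex{2,1} = 0
G(15) = mex{0,0} = 1
G(16) = mex{1,1} = 0
G(17) = mex{0,0} = 1
G(18) = mex{1,1} = 0
G(19) = mex{0,2} = 1
G(20) = mex{1,0} = 2
G(21) = mex{2,1} = 0
G(22) = mex{0,0} = 1
G(23) = mex{1,1} = 0
G(24) = mex{0,0} = 1
G(25) = mex{1,1} = 0
Heap A: G(18) = 0.
Heap B: G(25) = 0.
Combined Grundy value = 0 ⊕ 0 = 0.
A winning move leaves total XOR = 0, i.e. changes one component's Grundy value g to g ⊕ X where X is the current total.
Heap A: target g' = 0⊕0 = 0, but every legal move changes the Grundy value (mex property), so 0 moves.
Heap B: target g' = 0⊕0 = 0, but every legal move changes the Grundy value (mex property), so 0 moves.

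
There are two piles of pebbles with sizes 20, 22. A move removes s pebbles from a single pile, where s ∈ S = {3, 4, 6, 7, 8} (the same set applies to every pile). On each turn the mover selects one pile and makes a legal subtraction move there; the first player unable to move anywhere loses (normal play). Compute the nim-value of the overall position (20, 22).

All piles use S = {3, 4, 6, 7, 8}:
G(0) = 0
G(1) = mex{} = 0
G(2) = mex{} = 0
G(3) = mex{0} = 1
G(4) = mex{0,0} = 1
G(5) = mex{0,0} = 1
G(6) = mex{1,0,0} = 2
G(7) = mex{1,1,0,0} = 2
G(8) = mex{1,1,0,0,0} = 2
G(9) = mex{2,1,1,0,0} = 3
G(10) = mex{2,2,1,1,0} = 3
G(11) = mex{2,2,1,1,1} = 0
G(12) = mex{3,2,2,1,1} = 0
G(13) = mex{3,3,2,2,1} = 0
G(14) = mex{0,3,2,2,2} = 1
G(15) = mex{0,0,3,2,2} = 1
G(16) = mex{0,0,3,3,2} = 1
G(17) = mex{1,0,0,3,3} = 2
G(18) = mex{1,1,0,0,3} = 2
G(19) = mex{1,1,0,0,0} = 2
G(20) = mex{2,1,1,0,0} = 3
G(21) = mex{2,2,1,1,0} = 3
G(22) = mex{2,2,1,1,1} = 0
Pile A: G(20) = 3.
Pile B: G(22) = 0.
Combined Grundy value = 3 ⊕ 0 = 3.

3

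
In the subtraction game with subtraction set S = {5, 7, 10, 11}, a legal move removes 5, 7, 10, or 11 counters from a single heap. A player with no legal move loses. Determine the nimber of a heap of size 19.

0

n :  0  1  2  3  4  5  6  7  8  9 10 11 12 13 14 15 16 17 18 19
G :  0  0  0  0  0  1  1  1  1  1  2  2  2  2  2  3  0  0  0  0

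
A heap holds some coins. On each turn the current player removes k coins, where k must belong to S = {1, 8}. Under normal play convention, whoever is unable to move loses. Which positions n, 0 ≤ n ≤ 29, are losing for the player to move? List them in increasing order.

0, 2, 4, 6, 9, 11, 13, 15, 18, 20, 22, 24, 27, 29

G(0) = 0
G(1) = mex{0} = 1
G(2) = mex{1} = 0
G(3) = mex{0} = 1
G(4) = mex{1} = 0
G(5) = mex{0} = 1
G(6) = mex{1} = 0
G(7) = mex{0} = 1
G(8) = mex{1,0} = 2
G(9) = mex{2,1} = 0
G(10) = mex{0,0} = 1
G(11) = mex{1,1} = 0
G(12) = mex{0,0} = 1
G(13) = mex{1,1} = 0
G(14) = mex{0,0} = 1
G(15) = mex{1,1} = 0
G(16) = mex{0,2} = 1
G(17) = mex{1,0} = 2
G(18) = mex{2,1} = 0
G(19) = mex{0,0} = 1
G(20) = mex{1,1} = 0
G(21) = mex{0,0} = 1
G(22) = mex{1,1} = 0
G(23) = mex{0,0} = 1
G(24) = mex{1,1} = 0
G(25) = mex{0,2} = 1
G(26) = mex{1,0} = 2
G(27) = mex{2,1} = 0
G(28) = mex{0,0} = 1
G(29) = mex{1,1} = 0
P-positions are exactly the n with G(n) = 0.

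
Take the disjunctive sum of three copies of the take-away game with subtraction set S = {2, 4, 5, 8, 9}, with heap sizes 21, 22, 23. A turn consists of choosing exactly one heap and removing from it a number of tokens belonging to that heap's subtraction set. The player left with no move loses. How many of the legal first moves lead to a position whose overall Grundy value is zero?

0

All heaps use S = {2, 4, 5, 8, 9}:
G(0) = 0
G(1) = mex{} = 0
G(2) = mex{0} = 1
G(3) = mex{0} = 1
G(4) = mex{1,0} = 2
G(5) = mex{1,0,0} = 2
G(6) = mex{2,1,0} = 3
G(7) = mex{2,1,1} = 0
G(8) = mex{3,2,1,0} = 4
G(9) = mex{0,2,2,0,0} = 1
G(10) = mex{4,3,2,1,0} = 5
G(11) = mex{1,0,3,1,1} = 2
G(12) = mex{5,4,0,2,1} = 3
G(13) = mex{2,1,4,2,2} = 0
G(14) = mex{3,5,1,3,2} = 0
G(15) = mex{0,2,5,0,3} = 1
G(16) = mex{0,3,2,4,0} = 1
G(17) = mex{1,0,3,1,4} = 2
G(18) = mex{1,0,0,5,1} = 2
G(19) = mex{2,1,0,2,5} = 3
G(20) = mex{2,1,1,3,2} = 0
G(21) = mex{3,2,1,0,3} = 4
G(22) = mex{0,2,2,0,0} = 1
G(23) = mex{4,3,2,1,0} = 5
Heap A: G(21) = 4.
Heap B: G(22) = 1.
Heap C: G(23) = 5.
Combined Grundy value = 4 ⊕ 1 ⊕ 5 = 0.
A winning move leaves total XOR = 0, i.e. changes one component's Grundy value g to g ⊕ X where X is the current total.
Heap A: target g' = 4⊕0 = 4, but every legal move changes the Grundy value (mex property), so 0 moves.
Heap B: target g' = 1⊕0 = 1, but every legal move changes the Grundy value (mex property), so 0 moves.
Heap C: target g' = 5⊕0 = 5, but every legal move changes the Grundy value (mex property), so 0 moves.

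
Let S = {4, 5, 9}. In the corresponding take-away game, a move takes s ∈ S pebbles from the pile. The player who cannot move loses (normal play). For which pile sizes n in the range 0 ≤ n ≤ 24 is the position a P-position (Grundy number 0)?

0, 1, 2, 3, 13, 14, 15, 16

G(0) = 0
G(1) = mex{} = 0
G(2) = mex{} = 0
G(3) = mex{} = 0
G(4) = mex{0} = 1
G(5) = mex{0,0} = 1
G(6) = mex{0,0} = 1
G(7) = mex{0,0} = 1
G(8) = mex{1,0} = 2
G(9) = mex{1,1,0} = 2
G(10) = mex{1,1,0} = 2
G(11) = mex{1,1,0} = 2
G(12) = mex{2,1,0} = 3
G(13) = mex{2,2,1} = 0
G(14) = mex{2,2,1} = 0
G(15) = mex{2,2,1} = 0
G(16) = mex{3,2,1} = 0
G(17) = mex{0,3,2} = 1
G(18) = mex{0,0,2} = 1
G(19) = mex{0,0,2} = 1
G(20) = mex{0,0,2} = 1
G(21) = mex{1,0,3} = 2
G(22) = mex{1,1,0} = 2
G(23) = mex{1,1,0} = 2
G(24) = mex{1,1,0} = 2
P-positions are exactly the n with G(n) = 0.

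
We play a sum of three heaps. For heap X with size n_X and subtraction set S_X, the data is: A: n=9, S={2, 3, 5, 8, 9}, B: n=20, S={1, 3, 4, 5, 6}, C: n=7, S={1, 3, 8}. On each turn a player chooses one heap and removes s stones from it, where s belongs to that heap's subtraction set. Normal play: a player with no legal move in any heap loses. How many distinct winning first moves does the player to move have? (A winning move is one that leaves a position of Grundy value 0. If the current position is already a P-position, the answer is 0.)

Heap A, S = {2, 3, 5, 8, 9}:
n : 0 1 2 3 4 5 6 7 8 9
G : 0 0 1 1 2 2 3 0 4 1
G_A(9) = 1.
Heap B, S = {1, 3, 4, 5, 6}:
G(0) = 0
G(1) = mex{0} = 1
G(2) = mex{1} = 0
G(3) = mex{0,0} = 1
G(4) = mex{1,1,0} = 2
G(5) = mex{2,0,1,0} = 3
G(6) = mex{3,1,0,1,0} = 2
G(7) = mex{2,2,1,0,1} = 3
G(8) = mex{3,3,2,1,0} = 4
G(9) = mex{4,2,3,2,1} = 0
G(10) = mex{0,3,2,3,2} = 1
G(11) = mex{1,4,3,2,3} = 0
G(12) = mex{0,0,4,3,2} = 1
G(13) = mex{1,1,0,4,3} = 2
G(14) = mex{2,0,1,0,4} = 3
G(15) = mex{3,1,0,1,0} = 2
G(16) = mex{2,2,1,0,1} = 3
G(17) = mex{3,3,2,1,0} = 4
G(18) = mex{4,2,3,2,1} = 0
G(19) = mex{0,3,2,3,2} = 1
G(20) = mex{1,4,3,2,3} = 0
G_B(20) = 0.
Heap C, S = {1, 3, 8}:
n : 0 1 2 3 4 5 6 7
G : 0 1 0 1 0 1 0 1
G_C(7) = 1.
Combined Grundy value = 1 ⊕ 0 ⊕ 1 = 0.
A winning move leaves total XOR = 0, i.e. changes one component's Grundy value g to g ⊕ X where X is the current total.
Heap A: target g' = 1⊕0 = 1, but every legal move changes the Grundy value (mex property), so 0 moves.
Heap B: target g' = 0⊕0 = 0, but every legal move changes the Grundy value (mex property), so 0 moves.
Heap C: target g' = 1⊕0 = 1, but every legal move changes the Grundy value (mex property), so 0 moves.

0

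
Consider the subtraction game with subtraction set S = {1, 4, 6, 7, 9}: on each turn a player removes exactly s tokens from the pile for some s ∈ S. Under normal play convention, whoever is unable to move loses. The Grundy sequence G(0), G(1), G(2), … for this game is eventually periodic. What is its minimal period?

13

G(0) = 0
G(1) = mex{0} = 1
G(2) = mex{1} = 0
G(3) = mex{0} = 1
G(4) = mex{1,0} = 2
G(5) = mex{2,1} = 0
G(6) = mex{0,0,0} = 1
G(7) = mex{1,1,1,0} = 2
G(8) = mex{2,2,0,1} = 3
G(9) = mex{3,0,1,0,0} = 2
G(10) = mex{2,1,2,1,1} = 0
G(11) = mex{0,2,0,2,0} = 1
G(12) = mex{1,3,1,0,1} = 2
G(13) = mex{2,2,2,1,2} = 0
G(14) = mex{0,0,3,2,0} = 1
G(15) = mex{1,1,2,3,1} = 0
G(16) = mex{0,2,0,2,2} = 1
G(17) = mex{1,0,1,0,3} = 2
G(18) = mex{2,1,2,1,2} = 0
G(19) = mex{0,0,0,2,0} = 1
G(20) = mex{1,1,1,0,1} = 2
G(21) = mex{2,2,0,1,2} = 3
G(22) = mex{3,0,1,0,0} = 2
G(23) = mex{2,1,2,1,1} = 0
G(24) = mex{0,2,0,2,0} = 1
G(25) = mex{1,3,1,0,1} = 2
G(26) = mex{2,2,2,1,2} = 0
G(27) = mex{0,0,3,2,0} = 1
G(n+13) = G(n) holds for n = 0,…,8 (a full window of length max(S) = 9), so the sequence is purely periodic with period 13.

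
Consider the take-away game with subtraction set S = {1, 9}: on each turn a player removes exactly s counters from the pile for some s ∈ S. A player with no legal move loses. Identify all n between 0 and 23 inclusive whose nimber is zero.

0, 2, 4, 6, 8, 10, 12, 14, 16, 18, 20, 22

G(0) = 0
G(1) = mex{0} = 1
G(2) = mex{1} = 0
G(3) = mex{0} = 1
G(4) = mex{1} = 0
G(5) = mex{0} = 1
G(6) = mex{1} = 0
G(7) = mex{0} = 1
G(8) = mex{1} = 0
G(9) = mex{0,0} = 1
G(10) = mex{1,1} = 0
G(11) = mex{0,0} = 1
G(12) = mex{1,1} = 0
G(13) = mex{0,0} = 1
G(14) = mex{1,1} = 0
G(15) = mex{0,0} = 1
G(16) = mex{1,1} = 0
G(17) = mex{0,0} = 1
G(18) = mex{1,1} = 0
G(19) = mex{0,0} = 1
G(20) = mex{1,1} = 0
G(21) = mex{0,0} = 1
G(22) = mex{1,1} = 0
G(23) = mex{0,0} = 1
P-positions are exactly the n with G(n) = 0.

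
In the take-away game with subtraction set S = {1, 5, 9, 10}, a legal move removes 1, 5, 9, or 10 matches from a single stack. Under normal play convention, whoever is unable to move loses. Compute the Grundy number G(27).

n :  0  1  2  3  4  5  6  7  8  9 10 11 12 13 14 15 16 17 18 19 20 21 22 23 24 25 26 27
G :  0  1  0  1  0  1  0  1  0  1  2  3  2  3  2  3  2  3  2  0  1  0  1  0  1  0  1  0

0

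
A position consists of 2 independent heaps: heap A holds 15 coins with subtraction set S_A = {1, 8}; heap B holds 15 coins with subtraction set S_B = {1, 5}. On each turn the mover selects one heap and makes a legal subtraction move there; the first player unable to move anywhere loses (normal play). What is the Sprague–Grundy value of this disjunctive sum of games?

Heap A, S = {1, 8}:
G(0) = 0
G(1) = mex{0} = 1
G(2) = mex{1} = 0
G(3) = mex{0} = 1
G(4) = mex{1} = 0
G(5) = mex{0} = 1
G(6) = mex{1} = 0
G(7) = mex{0} = 1
G(8) = mex{1,0} = 2
G(9) = mex{2,1} = 0
G(10) = mex{0,0} = 1
G(11) = mex{1,1} = 0
G(12) = mex{0,0} = 1
G(13) = mex{1,1} = 0
G(14) = mex{0,0} = 1
G(15) = mex{1,1} = 0
G_A(15) = 0.
Heap B, S = {1, 5}:
G(0) = 0
G(1) = mex{0} = 1
G(2) = mex{1} = 0
G(3) = mex{0} = 1
G(4) = mex{1} = 0
G(5) = mex{0,0} = 1
G(6) = mex{1,1} = 0
G(7) = mex{0,0} = 1
G(8) = mex{1,1} = 0
G(9) = mex{0,0} = 1
G(10) = mex{1,1} = 0
G(11) = mex{0,0} = 1
G(12) = mex{1,1} = 0
G(13) = mex{0,0} = 1
G(14) = mex{1,1} = 0
G(15) = mex{0,0} = 1
G_B(15) = 1.
Combined Grundy value = 0 ⊕ 1 = 1.

1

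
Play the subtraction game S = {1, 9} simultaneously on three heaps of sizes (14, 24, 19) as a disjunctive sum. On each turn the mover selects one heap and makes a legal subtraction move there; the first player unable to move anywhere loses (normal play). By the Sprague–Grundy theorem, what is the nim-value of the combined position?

1

All heaps use S = {1, 9}:
n :  0  1  2  3  4  5  6  7  8  9 10 11 12 13 14 15 16 17 18 19 20 21 22 23 24
G :  0  1  0  1  0  1  0  1  0  1  0  1  0  1  0  1  0  1  0  1  0  1  0  1  0
Heap A: G(14) = 0.
Heap B: G(24) = 0.
Heap C: G(19) = 1.
Combined Grundy value = 0 ⊕ 0 ⊕ 1 = 1.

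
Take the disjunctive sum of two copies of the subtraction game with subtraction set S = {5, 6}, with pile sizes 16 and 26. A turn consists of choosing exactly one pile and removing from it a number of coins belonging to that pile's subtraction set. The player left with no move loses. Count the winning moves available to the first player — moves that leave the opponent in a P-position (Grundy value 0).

All piles use S = {5, 6}:
n :  0  1  2  3  4  5  6  7  8  9 10 11 12 13 14 15 16 17 18 19 20 21 22 23 24 25 26
G :  0  0  0  0  0  1  1  1  1  1  2  0  0  0  0  0  1  1  1  1  1  2  0  0  0  0  0
Pile A: G(16) = 1.
Pile B: G(26) = 0.
Combined Grundy value = 1 ⊕ 0 = 1.
A winning move leaves total XOR = 0, i.e. changes one component's Grundy value g to g ⊕ X where X is the current total.
Pile A: need g' = 1⊕1 = 0. Options: 16−5→G=0, 16−6→G=2. Hits: 1.
Pile B: need g' = 0⊕1 = 1. Options: 26−5→G=2, 26−6→G=1. Hits: 1.

2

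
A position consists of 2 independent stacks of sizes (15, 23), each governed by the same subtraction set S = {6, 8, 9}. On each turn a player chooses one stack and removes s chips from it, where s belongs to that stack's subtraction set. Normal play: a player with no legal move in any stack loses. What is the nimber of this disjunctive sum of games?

All stacks use S = {6, 8, 9}:
n :  0  1  2  3  4  5  6  7  8  9 10 11 12 13 14 15 16 17 18 19 20 21 22 23
G :  0  0  0  0  0  0  1  1  1  1  1  1  2  2  2  0  0  0  0  0  0  1  1  1
Stack A: G(15) = 0.
Stack B: G(23) = 1.
Combined Grundy value = 0 ⊕ 1 = 1.

1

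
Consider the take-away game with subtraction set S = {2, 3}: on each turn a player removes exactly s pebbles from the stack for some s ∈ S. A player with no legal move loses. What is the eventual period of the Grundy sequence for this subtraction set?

5

n :  0  1  2  3  4  5  6  7  8  9 10 11 12 13 14
G :  0  0  1  1  2  0  0  1  1  2  0  0  1  1  2
G(n+5) = G(n) holds for n = 0,…,2 (a full window of length max(S) = 3), so the sequence is purely periodic with period 5.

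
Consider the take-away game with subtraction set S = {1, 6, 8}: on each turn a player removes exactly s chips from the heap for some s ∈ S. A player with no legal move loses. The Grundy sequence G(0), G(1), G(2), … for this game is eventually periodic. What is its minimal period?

n :  0  1  2  3  4  5  6  7  8  9 10 11 12 13 14 15 16
G :  0  1  0  1  0  1  2  0  1  0  1  0  1  2  0  1  0
G(n+7) = G(n) holds for n = 0,…,7 (a full window of length max(S) = 8), so the sequence is purely periodic with period 7.

7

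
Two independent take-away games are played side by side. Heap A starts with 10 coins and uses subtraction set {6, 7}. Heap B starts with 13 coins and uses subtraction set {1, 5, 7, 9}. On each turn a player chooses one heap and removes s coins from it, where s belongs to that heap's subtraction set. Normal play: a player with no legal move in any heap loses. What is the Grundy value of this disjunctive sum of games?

Heap A, S = {6, 7}:
G(0) = 0
G(1) = mex{} = 0
G(2) = mex{} = 0
G(3) = mex{} = 0
G(4) = mex{} = 0
G(5) = mex{} = 0
G(6) = mex{0} = 1
G(7) = mex{0,0} = 1
G(8) = mex{0,0} = 1
G(9) = mex{0,0} = 1
G(10) = mex{0,0} = 1
G_A(10) = 1.
Heap B, S = {1, 5, 7, 9}:
n :  0  1  2  3  4  5  6  7  8  9 10 11 12 13
G :  0  1  0  1  0  1  0  1  0  1  0  1  0  1
G_B(13) = 1.
Combined Grundy value = 1 ⊕ 1 = 0.

0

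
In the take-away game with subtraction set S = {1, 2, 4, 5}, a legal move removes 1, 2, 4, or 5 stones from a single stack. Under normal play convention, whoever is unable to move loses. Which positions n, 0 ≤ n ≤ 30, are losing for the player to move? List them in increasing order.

0, 3, 6, 9, 12, 15, 18, 21, 24, 27, 30

G(0) = 0
G(1) = mex{0} = 1
G(2) = mex{1,0} = 2
G(3) = mex{2,1} = 0
G(4) = mex{0,2,0} = 1
G(5) = mex{1,0,1,0} = 2
G(6) = mex{2,1,2,1} = 0
G(7) = mex{0,2,0,2} = 1
G(8) = mex{1,0,1,0} = 2
G(9) = mex{2,1,2,1} = 0
G(10) = mex{0,2,0,2} = 1
G(11) = mex{1,0,1,0} = 2
G(12) = mex{2,1,2,1} = 0
G(13) = mex{0,2,0,2} = 1
G(14) = mex{1,0,1,0} = 2
G(15) = mex{2,1,2,1} = 0
G(16) = mex{0,2,0,2} = 1
G(17) = mex{1,0,1,0} = 2
G(18) = mex{2,1,2,1} = 0
G(19) = mex{0,2,0,2} = 1
G(20) = mex{1,0,1,0} = 2
G(21) = mex{2,1,2,1} = 0
G(22) = mex{0,2,0,2} = 1
G(23) = mex{1,0,1,0} = 2
G(24) = mex{2,1,2,1} = 0
G(25) = mex{0,2,0,2} = 1
G(26) = mex{1,0,1,0} = 2
G(27) = mex{2,1,2,1} = 0
G(28) = mex{0,2,0,2} = 1
G(29) = mex{1,0,1,0} = 2
G(30) = mex{2,1,2,1} = 0
P-positions are exactly the n with G(n) = 0.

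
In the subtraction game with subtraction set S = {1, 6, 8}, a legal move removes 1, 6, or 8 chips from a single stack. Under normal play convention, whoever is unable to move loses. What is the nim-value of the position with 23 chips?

0

G(0) = 0
G(1) = mex{0} = 1
G(2) = mex{1} = 0
G(3) = mex{0} = 1
G(4) = mex{1} = 0
G(5) = mex{0} = 1
G(6) = mex{1,0} = 2
G(7) = mex{2,1} = 0
G(8) = mex{0,0,0} = 1
G(9) = mex{1,1,1} = 0
G(10) = mex{0,0,0} = 1
G(11) = mex{1,1,1} = 0
G(12) = mex{0,2,0} = 1
G(13) = mex{1,0,1} = 2
G(14) = mex{2,1,2} = 0
G(15) = mex{0,0,0} = 1
G(16) = mex{1,1,1} = 0
G(17) = mex{0,0,0} = 1
G(18) = mex{1,1,1} = 0
G(19) = mex{0,2,0} = 1
G(20) = mex{1,0,1} = 2
G(21) = mex{2,1,2} = 0
G(22) = mex{0,0,0} = 1
G(23) = mex{1,1,1} = 0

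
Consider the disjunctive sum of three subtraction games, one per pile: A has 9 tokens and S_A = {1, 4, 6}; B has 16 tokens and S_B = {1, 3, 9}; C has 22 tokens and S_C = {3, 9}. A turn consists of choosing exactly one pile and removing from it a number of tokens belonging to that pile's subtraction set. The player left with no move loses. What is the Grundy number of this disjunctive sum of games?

3

Pile A, S = {1, 4, 6}:
n : 0 1 2 3 4 5 6 7 8 9
G : 0 1 0 1 2 0 1 0 1 2
G_A(9) = 2.
Pile B, S = {1, 3, 9}:
G(0) = 0
G(1) = mex{0} = 1
G(2) = mex{1} = 0
G(3) = mex{0,0} = 1
G(4) = mex{1,1} = 0
G(5) = mex{0,0} = 1
G(6) = mex{1,1} = 0
G(7) = mex{0,0} = 1
G(8) = mex{1,1} = 0
G(9) = mex{0,0,0} = 1
G(10) = mex{1,1,1} = 0
G(11) = mex{0,0,0} = 1
G(12) = mex{1,1,1} = 0
G(13) = mex{0,0,0} = 1
G(14) = mex{1,1,1} = 0
G(15) = mex{0,0,0} = 1
G(16) = mex{1,1,1} = 0
G_B(16) = 0.
Pile C, S = {3, 9}:
G(0) = 0
G(1) = mex{} = 0
G(2) = mex{} = 0
G(3) = mex{0} = 1
G(4) = mex{0} = 1
G(5) = mex{0} = 1
G(6) = mex{1} = 0
G(7) = mex{1} = 0
G(8) = mex{1} = 0
G(9) = mex{0,0} = 1
G(10) = mex{0,0} = 1
G(11) = mex{0,0} = 1
G(12) = mex{1,1} = 0
G(13) = mex{1,1} = 0
G(14) = mex{1,1} = 0
G(15) = mex{0,0} = 1
G(16) = mex{0,0} = 1
G(17) = mex{0,0} = 1
G(18) = mex{1,1} = 0
G(19) = mex{1,1} = 0
G(20) = mex{1,1} = 0
G(21) = mex{0,0} = 1
G(22) = mex{0,0} = 1
G_C(22) = 1.
Combined Grundy value = 2 ⊕ 0 ⊕ 1 = 3.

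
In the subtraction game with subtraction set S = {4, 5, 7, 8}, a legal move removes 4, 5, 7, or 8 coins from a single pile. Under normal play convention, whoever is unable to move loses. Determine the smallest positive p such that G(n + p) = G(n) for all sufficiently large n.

G(0) = 0
G(1) = mex{} = 0
G(2) = mex{} = 0
G(3) = mex{} = 0
G(4) = mex{0} = 1
G(5) = mex{0,0} = 1
G(6) = mex{0,0} = 1
G(7) = mex{0,0,0} = 1
G(8) = mex{1,0,0,0} = 2
G(9) = mex{1,1,0,0} = 2
G(10) = mex{1,1,0,0} = 2
G(11) = mex{1,1,1,0} = 2
G(12) = mex{2,1,1,1} = 0
G(13) = mex{2,2,1,1} = 0
G(14) = mex{2,2,1,1} = 0
G(15) = mex{2,2,2,1} = 0
G(16) = mex{0,2,2,2} = 1
G(17) = mex{0,0,2,2} = 1
G(18) = mex{0,0,2,2} = 1
G(19) = mex{0,0,0,2} = 1
G(20) = mex{1,0,0,0} = 2
G(21) = mex{1,1,0,0} = 2
G(22) = mex{1,1,0,0} = 2
G(23) = mex{1,1,1,0} = 2
G(24) = mex{2,1,1,1} = 0
G(25) = mex{2,2,1,1} = 0
G(n+12) = G(n) holds for n = 0,…,7 (a full window of length max(S) = 8), so the sequence is purely periodic with period 12.

12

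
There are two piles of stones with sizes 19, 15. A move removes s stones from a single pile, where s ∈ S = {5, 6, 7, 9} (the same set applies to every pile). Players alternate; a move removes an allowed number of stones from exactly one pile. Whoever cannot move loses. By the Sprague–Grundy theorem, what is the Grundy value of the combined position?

1

All piles use S = {5, 6, 7, 9}:
n :  0  1  2  3  4  5  6  7  8  9 10 11 12 13 14 15 16 17 18 19
G :  0  0  0  0  0  1  1  1  1  1  2  2  2  2  0  0  0  0  0  1
Pile A: G(19) = 1.
Pile B: G(15) = 0.
Combined Grundy value = 1 ⊕ 0 = 1.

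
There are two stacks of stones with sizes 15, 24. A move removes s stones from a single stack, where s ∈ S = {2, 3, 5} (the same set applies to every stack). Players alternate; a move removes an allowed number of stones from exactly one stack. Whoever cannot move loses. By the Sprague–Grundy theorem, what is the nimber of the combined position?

All stacks use S = {2, 3, 5}:
G(0) = 0
G(1) = mex{} = 0
G(2) = mex{0} = 1
G(3) = mex{0,0} = 1
G(4) = mex{1,0} = 2
G(5) = mex{1,1,0} = 2
G(6) = mex{2,1,0} = 3
G(7) = mex{2,2,1} = 0
G(8) = mex{3,2,1} = 0
G(9) = mex{0,3,2} = 1
G(10) = mex{0,0,2} = 1
G(11) = mex{1,0,3} = 2
G(12) = mex{1,1,0} = 2
G(13) = mex{2,1,0} = 3
G(14) = mex{2,2,1} = 0
G(15) = mex{3,2,1} = 0
G(16) = mex{0,3,2} = 1
G(17) = mex{0,0,2} = 1
G(18) = mex{1,0,3} = 2
G(19) = mex{1,1,0} = 2
G(20) = mex{2,1,0} = 3
G(21) = mex{2,2,1} = 0
G(22) = mex{3,2,1} = 0
G(23) = mex{0,3,2} = 1
G(24) = mex{0,0,2} = 1
Stack A: G(15) = 0.
Stack B: G(24) = 1.
Combined Grundy value = 0 ⊕ 1 = 1.

1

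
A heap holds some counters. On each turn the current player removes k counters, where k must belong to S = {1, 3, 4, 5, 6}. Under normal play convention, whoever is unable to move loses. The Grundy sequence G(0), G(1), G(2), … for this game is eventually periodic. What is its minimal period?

n :  0  1  2  3  4  5  6  7  8  9 10 11 12 13 14 15 16 17 18 19
G :  0  1  0  1  2  3  2  3  4  0  1  0  1  2  3  2  3  4  0  1
G(n+9) = G(n) holds for n = 0,…,5 (a full window of length max(S) = 6), so the sequence is purely periodic with period 9.

9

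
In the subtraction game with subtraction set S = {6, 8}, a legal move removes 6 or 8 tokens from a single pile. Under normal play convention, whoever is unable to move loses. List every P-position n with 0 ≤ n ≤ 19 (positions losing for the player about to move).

0, 1, 2, 3, 4, 5, 14, 15, 16, 17, 18, 19

n :  0  1  2  3  4  5  6  7  8  9 10 11 12 13 14 15 16 17 18 19
G :  0  0  0  0  0  0  1  1  1  1  1  1  2  2  0  0  0  0  0  0
P-positions are exactly the n with G(n) = 0.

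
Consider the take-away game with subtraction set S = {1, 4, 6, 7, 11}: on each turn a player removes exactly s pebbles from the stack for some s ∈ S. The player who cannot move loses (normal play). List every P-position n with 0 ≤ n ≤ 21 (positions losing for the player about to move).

G(0) = 0
G(1) = mex{0} = 1
G(2) = mex{1} = 0
G(3) = mex{0} = 1
G(4) = mex{1,0} = 2
G(5) = mex{2,1} = 0
G(6) = mex{0,0,0} = 1
G(7) = mex{1,1,1,0} = 2
G(8) = mex{2,2,0,1} = 3
G(9) = mex{3,0,1,0} = 2
G(10) = mex{2,1,2,1} = 0
G(11) = mex{0,2,0,2,0} = 1
G(12) = mex{1,3,1,0,1} = 2
G(13) = mex{2,2,2,1,0} = 3
G(14) = mex{3,0,3,2,1} = 4
G(15) = mex{4,1,2,3,2} = 0
G(16) = mex{0,2,0,2,0} = 1
G(17) = mex{1,3,1,0,1} = 2
G(18) = mex{2,4,2,1,2} = 0
G(19) = mex{0,0,3,2,3} = 1
G(20) = mex{1,1,4,3,2} = 0
G(21) = mex{0,2,0,4,0} = 1
P-positions are exactly the n with G(n) = 0.

0, 2, 5, 10, 15, 18, 20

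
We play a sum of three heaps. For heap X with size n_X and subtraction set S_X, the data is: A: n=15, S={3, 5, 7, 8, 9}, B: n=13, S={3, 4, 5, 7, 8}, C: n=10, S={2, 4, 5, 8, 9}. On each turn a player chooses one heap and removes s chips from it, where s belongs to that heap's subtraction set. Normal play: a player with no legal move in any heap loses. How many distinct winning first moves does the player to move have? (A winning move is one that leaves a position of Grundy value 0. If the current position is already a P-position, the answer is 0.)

1

Heap A, S = {3, 5, 7, 8, 9}:
n :  0  1  2  3  4  5  6  7  8  9 10 11 12 13 14 15
G :  0  0  0  1  1  1  2  2  2  3  3  3  0  0  0  1
G_A(15) = 1.
Heap B, S = {3, 4, 5, 7, 8}:
n :  0  1  2  3  4  5  6  7  8  9 10 11 12 13
G :  0  0  0  1  1  1  2  2  2  3  3  0  0  0
G_B(13) = 0.
Heap C, S = {2, 4, 5, 8, 9}:
n :  0  1  2  3  4  5  6  7  8  9 10
G :  0  0  1  1  2  2  3  0  4  1  5
G_C(10) = 5.
Combined Grundy value = 1 ⊕ 0 ⊕ 5 = 4.
A winning move leaves total XOR = 0, i.e. changes one component's Grundy value g to g ⊕ X where X is the current total.
Heap A: need g' = 1⊕4 = 5. Options: 15−3→G=0, 15−5→G=3, 15−7→G=2, 15−8→G=2, 15−9→G=2. Hits: 0.
Heap B: need g' = 0⊕4 = 4. Options: 13−3→G=3, 13−4→G=3, 13−5→G=2, 13−7→G=2, 13−8→G=1. Hits: 0.
Heap C: need g' = 5⊕4 = 1. Options: 10−2→G=4, 10−4→G=3, 10−5→G=2, 10−8→G=1, 10−9→G=0. Hits: 1.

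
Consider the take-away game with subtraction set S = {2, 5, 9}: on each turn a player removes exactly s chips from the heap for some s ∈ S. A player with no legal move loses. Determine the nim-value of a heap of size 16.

1

G(0) = 0
G(1) = mex{} = 0
G(2) = mex{0} = 1
G(3) = mex{0} = 1
G(4) = mex{1} = 0
G(5) = mex{1,0} = 2
G(6) = mex{0,0} = 1
G(7) = mex{2,1} = 0
G(8) = mex{1,1} = 0
G(9) = mex{0,0,0} = 1
G(10) = mex{0,2,0} = 1
G(11) = mex{1,1,1} = 0
G(12) = mex{1,0,1} = 2
G(13) = mex{0,0,0} = 1
G(14) = mex{2,1,2} = 0
G(15) = mex{1,1,1} = 0
G(16) = mex{0,0,0} = 1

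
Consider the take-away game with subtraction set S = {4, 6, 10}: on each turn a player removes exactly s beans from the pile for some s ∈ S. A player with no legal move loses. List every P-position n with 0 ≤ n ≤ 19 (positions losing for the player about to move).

G(0) = 0
G(1) = mex{} = 0
G(2) = mex{} = 0
G(3) = mex{} = 0
G(4) = mex{0} = 1
G(5) = mex{0} = 1
G(6) = mex{0,0} = 1
G(7) = mex{0,0} = 1
G(8) = mex{1,0} = 2
G(9) = mex{1,0} = 2
G(10) = mex{1,1,0} = 2
G(11) = mex{1,1,0} = 2
G(12) = mex{2,1,0} = 3
G(13) = mex{2,1,0} = 3
G(14) = mex{2,2,1} = 0
G(15) = mex{2,2,1} = 0
G(16) = mex{3,2,1} = 0
G(17) = mex{3,2,1} = 0
G(18) = mex{0,3,2} = 1
G(19) = mex{0,3,2} = 1
P-positions are exactly the n with G(n) = 0.

0, 1, 2, 3, 14, 15, 16, 17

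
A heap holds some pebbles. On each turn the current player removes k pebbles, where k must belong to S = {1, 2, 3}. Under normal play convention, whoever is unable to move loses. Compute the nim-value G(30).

2

n :  0  1  2  3  4  5  6  7  8  9 10 11 12 13 14 15 16 17 18 19 20 21 22 23 24 25 26 27 28 29 30
G :  0  1  2  3  0  1  2  3  0  1  2  3  0  1  2  3  0  1  2  3  0  1  2  3  0  1  2  3  0  1  2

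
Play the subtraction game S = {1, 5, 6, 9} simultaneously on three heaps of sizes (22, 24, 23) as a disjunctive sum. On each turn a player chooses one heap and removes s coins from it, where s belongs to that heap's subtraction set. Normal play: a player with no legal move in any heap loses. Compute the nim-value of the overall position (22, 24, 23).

All heaps use S = {1, 5, 6, 9}:
n :  0  1  2  3  4  5  6  7  8  9 10 11 12 13 14 15 16 17 18 19 20 21 22 23 24
G :  0  1  0  1  0  1  2  3  2  3  2  3  0  1  0  1  0  1  2  3  2  3  2  3  0
Heap A: G(22) = 2.
Heap B: G(24) = 0.
Heap C: G(23) = 3.
Combined Grundy value = 2 ⊕ 0 ⊕ 3 = 1.

1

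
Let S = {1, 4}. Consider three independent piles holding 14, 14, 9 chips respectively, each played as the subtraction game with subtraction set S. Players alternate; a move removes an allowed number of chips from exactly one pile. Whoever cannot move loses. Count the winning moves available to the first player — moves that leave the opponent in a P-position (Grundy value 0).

3

All piles use S = {1, 4}:
n :  0  1  2  3  4  5  6  7  8  9 10 11 12 13 14
G :  0  1  0  1  2  0  1  0  1  2  0  1  0  1  2
Pile A: G(14) = 2.
Pile B: G(14) = 2.
Pile C: G(9) = 2.
Combined Grundy value = 2 ⊕ 2 ⊕ 2 = 2.
A winning move leaves total XOR = 0, i.e. changes one component's Grundy value g to g ⊕ X where X is the current total.
Pile A: need g' = 2⊕2 = 0. Options: 14−1→G=1, 14−4→G=0. Hits: 1.
Pile B: need g' = 2⊕2 = 0. Options: 14−1→G=1, 14−4→G=0. Hits: 1.
Pile C: need g' = 2⊕2 = 0. Options: 9−1→G=1, 9−4→G=0. Hits: 1.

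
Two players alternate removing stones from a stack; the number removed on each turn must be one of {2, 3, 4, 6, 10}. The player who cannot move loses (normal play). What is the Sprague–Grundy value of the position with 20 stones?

n :  0  1  2  3  4  5  6  7  8  9 10 11 12 13 14 15 16 17 18 19 20
G :  0  0  1  1  2  2  3  3  0  0  1  1  2  2  3  3  0  0  1  1  2

2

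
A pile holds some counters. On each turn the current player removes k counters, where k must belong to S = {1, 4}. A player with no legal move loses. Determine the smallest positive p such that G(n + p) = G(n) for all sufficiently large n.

5

G(0) = 0
G(1) = mex{0} = 1
G(2) = mex{1} = 0
G(3) = mex{0} = 1
G(4) = mex{1,0} = 2
G(5) = mex{2,1} = 0
G(6) = mex{0,0} = 1
G(7) = mex{1,1} = 0
G(8) = mex{0,2} = 1
G(9) = mex{1,0} = 2
G(10) = mex{2,1} = 0
G(11) = mex{0,0} = 1
G(12) = mex{1,1} = 0
G(13) = mex{0,2} = 1
G(14) = mex{1,0} = 2
G(n+5) = G(n) holds for n = 0,…,3 (a full window of length max(S) = 4), so the sequence is purely periodic with period 5.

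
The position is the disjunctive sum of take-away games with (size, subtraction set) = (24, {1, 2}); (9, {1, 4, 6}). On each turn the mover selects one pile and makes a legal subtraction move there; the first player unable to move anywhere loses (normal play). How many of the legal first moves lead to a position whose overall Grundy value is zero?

2

Pile A, S = {1, 2}:
G(0) = 0
G(1) = mex{0} = 1
G(2) = mex{1,0} = 2
G(3) = mex{2,1} = 0
G(4) = mex{0,2} = 1
G(5) = mex{1,0} = 2
G(6) = mex{2,1} = 0
G(7) = mex{0,2} = 1
G(8) = mex{1,0} = 2
G(9) = mex{2,1} = 0
G(10) = mex{0,2} = 1
G(11) = mex{1,0} = 2
G(12) = mex{2,1} = 0
G(13) = mex{0,2} = 1
G(14) = mex{1,0} = 2
G(15) = mex{2,1} = 0
G(16) = mex{0,2} = 1
G(17) = mex{1,0} = 2
G(18) = mex{2,1} = 0
G(19) = mex{0,2} = 1
G(20) = mex{1,0} = 2
G(21) = mex{2,1} = 0
G(22) = mex{0,2} = 1
G(23) = mex{1,0} = 2
G(24) = mex{2,1} = 0
G_A(24) = 0.
Pile B, S = {1, 4, 6}:
G(0) = 0
G(1) = mex{0} = 1
G(2) = mex{1} = 0
G(3) = mex{0} = 1
G(4) = mex{1,0} = 2
G(5) = mex{2,1} = 0
G(6) = mex{0,0,0} = 1
G(7) = mex{1,1,1} = 0
G(8) = mex{0,2,0} = 1
G(9) = mex{1,0,1} = 2
G_B(9) = 2.
Combined Grundy value = 0 ⊕ 2 = 2.
A winning move leaves total XOR = 0, i.e. changes one component's Grundy value g to g ⊕ X where X is the current total.
Pile A: need g' = 0⊕2 = 2. Options: 24−1→G=2, 24−2→G=1. Hits: 1.
Pile B: need g' = 2⊕2 = 0. Options: 9−1→G=1, 9−4→G=0, 9−6→G=1. Hits: 1.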